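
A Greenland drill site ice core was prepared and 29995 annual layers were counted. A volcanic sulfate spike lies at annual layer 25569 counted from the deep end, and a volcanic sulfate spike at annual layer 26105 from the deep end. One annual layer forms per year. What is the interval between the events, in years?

Separation: 26105 − 25569 = 536 annual layers.
At one annual layer per year, 536 years elapsed between them.

536 years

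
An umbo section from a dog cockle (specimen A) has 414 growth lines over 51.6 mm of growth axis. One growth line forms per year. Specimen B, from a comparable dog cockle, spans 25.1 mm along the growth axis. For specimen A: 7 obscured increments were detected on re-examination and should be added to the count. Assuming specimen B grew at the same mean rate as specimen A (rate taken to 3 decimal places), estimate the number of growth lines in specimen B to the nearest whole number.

204 growth lines

Specimen A: after corrections the count is 414 + 7 = 421 growth lines.
A: Extension rate ≈ 51.6 / 421 = 0.123 mm/yr.
Specimen B: 25.1 mm / 0.123 mm per year = 204.07 years ≈ 204 growth lines.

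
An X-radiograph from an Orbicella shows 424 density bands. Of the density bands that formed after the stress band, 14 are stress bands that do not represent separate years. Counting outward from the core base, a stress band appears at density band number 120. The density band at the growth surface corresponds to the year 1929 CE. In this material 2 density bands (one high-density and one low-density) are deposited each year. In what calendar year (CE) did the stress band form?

1784 CE

The stress band sits at density band 120 from the core base, so 424 − 120 = 304 density bands formed after it.
304 − 14 false = 290 true density bands after the stress band.
290 density bands at 2 per year is 290 / 2 = 145 years.
Counting back 145 years from 1929 CE places the stress band in 1929 − 145 = 1784 CE.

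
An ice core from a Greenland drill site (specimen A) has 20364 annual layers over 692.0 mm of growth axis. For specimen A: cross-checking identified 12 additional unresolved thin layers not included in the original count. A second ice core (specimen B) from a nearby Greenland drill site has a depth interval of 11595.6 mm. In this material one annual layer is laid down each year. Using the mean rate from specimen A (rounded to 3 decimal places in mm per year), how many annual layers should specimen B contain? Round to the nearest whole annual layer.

341047 annual layers

Specimen A: correcting the raw count gives 20364 + 12 = 20376 true annual layers.
A: Extension rate ≈ 692.0 / 20376 = 0.034 mm/yr.
For B, 11595.6 / 0.034 = 341047.06 years ≈ 341047 annual layers.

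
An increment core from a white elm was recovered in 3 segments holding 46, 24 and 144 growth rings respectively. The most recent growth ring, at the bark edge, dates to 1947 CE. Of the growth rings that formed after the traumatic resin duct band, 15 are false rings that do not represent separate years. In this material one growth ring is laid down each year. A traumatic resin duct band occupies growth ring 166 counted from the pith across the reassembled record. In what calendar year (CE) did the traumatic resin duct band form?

Total growth rings = 46 + 24 + 144 = 214.
214 − 166 = 48 growth rings lie beyond the traumatic resin duct band toward the bark edge.
Removing the 15 false growth rings leaves 48 − 15 = 33 true growth rings beyond the traumatic resin duct band.
Counting back 33 years from 1947 CE places the traumatic resin duct band in 1947 − 33 = 1914 CE.

1914 CE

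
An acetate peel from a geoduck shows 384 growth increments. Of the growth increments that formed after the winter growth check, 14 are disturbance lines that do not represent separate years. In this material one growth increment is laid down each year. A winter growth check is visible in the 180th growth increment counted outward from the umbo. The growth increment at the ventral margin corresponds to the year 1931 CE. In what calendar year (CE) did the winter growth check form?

384 − 180 = 204 growth increments lie beyond the winter growth check toward the ventral margin.
Removing the 14 false growth increments leaves 204 − 14 = 190 true growth increments beyond the winter growth check.
1931 − 190 = 1741 CE.

1741 CE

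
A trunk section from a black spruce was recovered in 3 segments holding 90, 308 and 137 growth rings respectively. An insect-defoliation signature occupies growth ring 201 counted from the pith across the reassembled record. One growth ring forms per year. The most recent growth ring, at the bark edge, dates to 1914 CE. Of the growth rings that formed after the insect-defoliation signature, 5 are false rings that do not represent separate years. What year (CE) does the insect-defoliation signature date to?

1585 CE

Total growth rings = 90 + 308 + 137 = 535.
Between growth ring 201 and the bark edge there are 535 − 201 = 334 growth rings.
Removing the 5 false growth rings leaves 334 − 5 = 329 true growth rings beyond the insect-defoliation signature.
Counting back 329 years from 1914 CE places the insect-defoliation signature in 1914 − 329 = 1585 CE.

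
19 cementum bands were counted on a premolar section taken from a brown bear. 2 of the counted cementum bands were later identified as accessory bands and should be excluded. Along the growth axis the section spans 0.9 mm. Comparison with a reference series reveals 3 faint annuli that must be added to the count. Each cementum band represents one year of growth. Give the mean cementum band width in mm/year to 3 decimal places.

0.045 mm/year

Correcting the raw count gives 19 − 2 + 3 = 20 true cementum bands.
0.9 mm over 20 years gives 0.9 / 20 ≈ 0.045 mm/year.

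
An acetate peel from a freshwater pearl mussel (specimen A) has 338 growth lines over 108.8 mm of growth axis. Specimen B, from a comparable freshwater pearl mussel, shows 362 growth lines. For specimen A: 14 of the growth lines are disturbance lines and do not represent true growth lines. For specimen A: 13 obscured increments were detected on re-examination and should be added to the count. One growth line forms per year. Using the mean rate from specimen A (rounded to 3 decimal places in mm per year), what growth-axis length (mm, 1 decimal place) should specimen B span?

116.9 mm

Specimen A: correcting the raw count gives 338 − 14 + 13 = 337 true growth lines.
A: Mean rate = 108.8 mm / 337 years ≈ 0.323 mm per year.
Length of B = 0.323 × 362 = 116.9 mm.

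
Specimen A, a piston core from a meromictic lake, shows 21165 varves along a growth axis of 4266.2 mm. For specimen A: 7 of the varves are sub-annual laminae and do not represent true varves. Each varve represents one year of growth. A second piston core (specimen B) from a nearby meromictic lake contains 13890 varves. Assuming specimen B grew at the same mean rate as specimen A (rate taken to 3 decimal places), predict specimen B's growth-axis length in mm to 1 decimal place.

2805.8 mm

Specimen A: correcting the raw count gives 21165 − 7 = 21158 true varves.
A: 4266.2 mm over 21158 years gives 4266.2 / 21158 ≈ 0.202 mm per year.
Length of B = 0.202 × 13890 = 2805.8 mm.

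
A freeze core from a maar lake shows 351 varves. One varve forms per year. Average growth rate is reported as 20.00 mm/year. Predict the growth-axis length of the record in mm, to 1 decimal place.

The record spans 351 years at 20.00 mm per year.
351 years at 20.00 mm/year gives 20.00 × 351 = 7020.0 mm.

7020.0 mm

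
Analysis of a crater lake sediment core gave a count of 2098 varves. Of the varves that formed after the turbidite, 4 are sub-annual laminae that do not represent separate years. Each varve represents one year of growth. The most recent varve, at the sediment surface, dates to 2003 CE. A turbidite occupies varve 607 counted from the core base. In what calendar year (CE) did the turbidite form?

Between varve 607 and the sediment surface there are 2098 − 607 = 1491 varves.
1491 − 4 false = 1487 true varves after the turbidite.
The varve at the sediment surface is 2003 CE, so the turbidite dates to 2003 − 1487 = 516 CE.

516 CE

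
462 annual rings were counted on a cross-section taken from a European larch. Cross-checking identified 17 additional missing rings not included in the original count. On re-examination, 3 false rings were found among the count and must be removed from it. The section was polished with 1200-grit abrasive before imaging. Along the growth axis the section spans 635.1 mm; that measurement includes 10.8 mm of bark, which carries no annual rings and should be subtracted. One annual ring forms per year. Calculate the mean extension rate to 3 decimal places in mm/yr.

1.312 mm/yr

True annual ring count = 462 − 3 + 17 = 476.
Removing the 10.8 mm offcut leaves 635.1 − 10.8 = 624.3 mm.
Extension rate ≈ 624.3 / 476 = 1.312 mm/yr.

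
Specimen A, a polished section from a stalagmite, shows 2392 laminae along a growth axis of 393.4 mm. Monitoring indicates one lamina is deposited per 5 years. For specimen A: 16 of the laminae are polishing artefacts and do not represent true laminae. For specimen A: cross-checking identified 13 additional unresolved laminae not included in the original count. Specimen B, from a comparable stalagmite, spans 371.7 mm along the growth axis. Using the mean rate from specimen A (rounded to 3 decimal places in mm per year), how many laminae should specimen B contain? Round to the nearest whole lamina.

2253 laminae

Specimen A: true lamina count = 2392 − 16 + 13 = 2389.
Specimen A: multiplying by 5 years per lamina: 2389 × 5 = 11945 years.
A: Extension rate ≈ 393.4 / 11945 = 0.033 mm/yr.
Specimen B: 371.7 mm / 0.033 mm per year = 11263.64 years; at 5 years per lamina that is 11263.64 / 5 ≈ 2253 laminae.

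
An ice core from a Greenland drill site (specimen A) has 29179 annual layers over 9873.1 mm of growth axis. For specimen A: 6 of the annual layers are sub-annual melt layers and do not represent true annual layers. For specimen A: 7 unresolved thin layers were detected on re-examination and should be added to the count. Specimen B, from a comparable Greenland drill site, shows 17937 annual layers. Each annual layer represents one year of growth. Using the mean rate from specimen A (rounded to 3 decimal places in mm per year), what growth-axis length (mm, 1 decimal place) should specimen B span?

6062.7 mm

Specimen A: after corrections the count is 29179 − 6 + 7 = 29180 annual layers.
A: Mean rate = 9873.1 mm / 29180 years ≈ 0.338 mm/yr.
Length of B = 0.338 × 17937 = 6062.7 mm.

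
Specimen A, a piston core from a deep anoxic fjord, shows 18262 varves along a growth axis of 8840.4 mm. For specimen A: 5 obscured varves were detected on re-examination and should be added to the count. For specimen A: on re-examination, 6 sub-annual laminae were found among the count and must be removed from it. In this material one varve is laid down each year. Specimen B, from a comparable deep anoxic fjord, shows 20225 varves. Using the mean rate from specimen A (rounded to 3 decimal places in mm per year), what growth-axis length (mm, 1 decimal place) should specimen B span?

9788.9 mm

Specimen A: after corrections the count is 18262 − 6 + 5 = 18261 varves.
A: Extension rate ≈ 8840.4 / 18261 = 0.484 mm/year.
Length of B = 0.484 × 20225 = 9788.9 mm.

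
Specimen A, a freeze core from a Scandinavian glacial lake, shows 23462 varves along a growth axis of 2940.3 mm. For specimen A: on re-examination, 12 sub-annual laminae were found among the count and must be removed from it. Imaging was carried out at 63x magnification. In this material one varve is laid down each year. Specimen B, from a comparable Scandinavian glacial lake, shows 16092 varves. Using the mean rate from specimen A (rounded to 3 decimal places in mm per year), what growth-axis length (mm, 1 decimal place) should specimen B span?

2011.5 mm

Specimen A: correcting the raw count gives 23462 − 12 = 23450 true varves.
A: Mean rate = 2940.3 mm / 23450 years ≈ 0.125 mm/yr.
For B, 0.125 mm/year × 16092 years = 2011.5 mm.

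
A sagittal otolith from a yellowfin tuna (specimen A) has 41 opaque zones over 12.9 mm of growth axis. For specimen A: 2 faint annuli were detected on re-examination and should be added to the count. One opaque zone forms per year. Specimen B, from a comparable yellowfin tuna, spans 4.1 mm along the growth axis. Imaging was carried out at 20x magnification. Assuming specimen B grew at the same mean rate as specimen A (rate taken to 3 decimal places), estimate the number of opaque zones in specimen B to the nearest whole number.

14 opaque zones

Specimen A: adjusted count: 41 + 2 = 43 opaque zones.
A: Extension rate ≈ 12.9 / 43 = 0.300 mm/year.
For B, 4.1 / 0.300 = 13.67 years ≈ 14 opaque zones.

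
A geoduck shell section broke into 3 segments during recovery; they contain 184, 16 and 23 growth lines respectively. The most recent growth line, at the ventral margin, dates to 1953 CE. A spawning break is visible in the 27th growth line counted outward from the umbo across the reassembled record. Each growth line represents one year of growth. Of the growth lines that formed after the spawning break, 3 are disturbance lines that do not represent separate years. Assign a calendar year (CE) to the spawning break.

Total growth lines = 184 + 16 + 23 = 223.
223 − 27 = 196 growth lines lie beyond the spawning break toward the ventral margin.
Excluding 3 false growth lines: 196 − 3 = 193.
Counting back 193 years from 1953 CE places the spawning break in 1953 − 193 = 1760 CE.

1760 CE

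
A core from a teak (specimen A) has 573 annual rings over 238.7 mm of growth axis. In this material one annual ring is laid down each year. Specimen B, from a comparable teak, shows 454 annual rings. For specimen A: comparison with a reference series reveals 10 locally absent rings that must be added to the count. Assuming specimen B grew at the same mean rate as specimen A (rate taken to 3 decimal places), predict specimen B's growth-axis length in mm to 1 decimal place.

Specimen A: true annual ring count = 573 + 10 = 583.
A: Mean rate = 238.7 mm / 583 years ≈ 0.409 mm/yr.
Length of B = 0.409 × 454 = 185.7 mm.

185.7 mm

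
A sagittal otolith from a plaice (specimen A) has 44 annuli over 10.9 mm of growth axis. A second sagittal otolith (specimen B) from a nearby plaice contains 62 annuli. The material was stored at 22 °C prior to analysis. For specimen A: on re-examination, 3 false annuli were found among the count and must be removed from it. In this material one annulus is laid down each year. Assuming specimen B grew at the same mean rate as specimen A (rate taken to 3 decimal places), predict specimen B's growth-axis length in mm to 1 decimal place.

16.5 mm

Specimen A: adjusted count: 44 − 3 = 41 annuli.
A: Extension rate ≈ 10.9 / 41 = 0.266 mm/yr.
For B, 0.266 mm/year × 62 years = 16.5 mm.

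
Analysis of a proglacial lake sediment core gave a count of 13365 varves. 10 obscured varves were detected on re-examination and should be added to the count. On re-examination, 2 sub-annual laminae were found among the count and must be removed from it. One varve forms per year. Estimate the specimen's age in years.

After corrections the count is 13365 − 2 + 10 = 13373 varves.
One varve per year makes the duration 13373 years.

13373 years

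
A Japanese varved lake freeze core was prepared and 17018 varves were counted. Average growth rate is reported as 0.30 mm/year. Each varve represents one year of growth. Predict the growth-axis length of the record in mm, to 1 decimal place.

The record spans 17018 years at 0.30 mm per year.
Length ≈ 0.30 × 17018 = 5105.4 mm.

5105.4 mm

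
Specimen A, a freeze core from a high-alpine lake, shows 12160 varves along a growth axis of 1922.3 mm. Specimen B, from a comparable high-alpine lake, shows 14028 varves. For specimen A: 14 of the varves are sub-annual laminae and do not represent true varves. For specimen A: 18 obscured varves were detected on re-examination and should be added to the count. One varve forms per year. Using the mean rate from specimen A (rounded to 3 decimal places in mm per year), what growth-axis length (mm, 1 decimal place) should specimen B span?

Specimen A: correcting the raw count gives 12160 − 14 + 18 = 12164 true varves.
A: Mean rate = 1922.3 mm / 12164 years ≈ 0.158 mm/yr.
For B, 0.158 mm/year × 14028 years = 2216.4 mm.

2216.4 mm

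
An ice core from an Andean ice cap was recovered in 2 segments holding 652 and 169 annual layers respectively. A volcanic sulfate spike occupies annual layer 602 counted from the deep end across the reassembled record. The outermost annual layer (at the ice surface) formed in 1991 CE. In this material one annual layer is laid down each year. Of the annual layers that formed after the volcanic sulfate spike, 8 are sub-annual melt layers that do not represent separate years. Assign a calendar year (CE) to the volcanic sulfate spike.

1780 CE

Total annual layers = 652 + 169 = 821.
The volcanic sulfate spike sits at annual layer 602 from the deep end, so 821 − 602 = 219 annual layers formed after it.
Excluding 8 false annual layers: 219 − 8 = 211.
1991 − 211 = 1780 CE.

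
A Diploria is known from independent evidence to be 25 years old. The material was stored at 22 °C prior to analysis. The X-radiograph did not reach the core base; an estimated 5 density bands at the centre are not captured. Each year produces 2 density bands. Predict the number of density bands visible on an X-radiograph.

With 2 density bands per year, 25 years would produce 25 × 2 = 50 density bands.
50 − 5 missed = 45 density bands expected in the prepared section.

45 density bands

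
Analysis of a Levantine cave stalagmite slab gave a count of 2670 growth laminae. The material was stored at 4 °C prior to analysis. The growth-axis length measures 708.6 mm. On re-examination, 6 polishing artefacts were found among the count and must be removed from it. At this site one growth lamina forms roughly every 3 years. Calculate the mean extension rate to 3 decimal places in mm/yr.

True growth lamina count = 2670 − 6 = 2664.
At 3 years per growth lamina, 2664 × 3 = 7992 years.
Extension rate ≈ 708.6 / 7992 = 0.089 mm/yr.

0.089 mm/yr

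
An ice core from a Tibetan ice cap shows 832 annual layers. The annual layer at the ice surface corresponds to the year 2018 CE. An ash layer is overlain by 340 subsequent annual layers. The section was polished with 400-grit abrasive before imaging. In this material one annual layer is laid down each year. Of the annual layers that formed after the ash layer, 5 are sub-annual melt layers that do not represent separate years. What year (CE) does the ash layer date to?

There are 340 annual layers younger than the ash layer.
Excluding 5 false annual layers: 340 − 5 = 335.
Counting back 335 years from 2018 CE places the ash layer in 2018 − 335 = 1683 CE.

1683 CE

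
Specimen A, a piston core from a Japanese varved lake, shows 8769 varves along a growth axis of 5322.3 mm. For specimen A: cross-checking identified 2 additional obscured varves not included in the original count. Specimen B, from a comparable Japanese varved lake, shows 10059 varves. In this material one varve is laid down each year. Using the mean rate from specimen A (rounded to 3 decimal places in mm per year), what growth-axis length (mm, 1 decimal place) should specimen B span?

Specimen A: true varve count = 8769 + 2 = 8771.
A: 5322.3 mm over 8771 years gives 5322.3 / 8771 ≈ 0.607 mm/yr.
B's length ≈ 0.607 × 10059 = 6105.8 mm.

6105.8 mm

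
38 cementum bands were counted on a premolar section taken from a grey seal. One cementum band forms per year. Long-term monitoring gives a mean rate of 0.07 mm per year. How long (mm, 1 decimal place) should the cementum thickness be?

2.7 mm

38 years of growth are recorded.
Predicted length = 0.07 mm/year × 38 years = 2.7 mm.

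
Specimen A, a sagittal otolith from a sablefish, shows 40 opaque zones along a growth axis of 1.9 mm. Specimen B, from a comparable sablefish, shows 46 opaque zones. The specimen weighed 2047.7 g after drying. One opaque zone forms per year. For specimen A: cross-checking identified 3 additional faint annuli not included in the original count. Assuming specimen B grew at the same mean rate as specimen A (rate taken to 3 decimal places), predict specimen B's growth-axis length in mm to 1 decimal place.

2.0 mm

Specimen A: true opaque zone count = 40 + 3 = 43.
A: Mean rate = 1.9 mm / 43 years ≈ 0.044 mm/year.
B's length ≈ 0.044 × 46 = 2.0 mm.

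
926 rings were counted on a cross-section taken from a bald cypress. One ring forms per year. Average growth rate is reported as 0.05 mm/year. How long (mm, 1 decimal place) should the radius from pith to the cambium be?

46.3 mm

The record spans 926 years at 0.05 mm per year.
926 years at 0.05 mm/year gives 0.05 × 926 = 46.3 mm.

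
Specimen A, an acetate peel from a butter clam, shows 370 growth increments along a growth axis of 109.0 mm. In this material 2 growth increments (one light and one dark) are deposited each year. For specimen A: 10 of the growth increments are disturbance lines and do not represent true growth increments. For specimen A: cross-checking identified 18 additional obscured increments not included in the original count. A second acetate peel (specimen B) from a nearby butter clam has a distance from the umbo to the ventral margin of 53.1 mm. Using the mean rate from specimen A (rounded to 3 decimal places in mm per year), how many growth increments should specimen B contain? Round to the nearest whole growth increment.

184 growth increments

Specimen A: correcting the raw count gives 370 − 10 + 18 = 378 true growth increments.
Specimen A: dividing by 2 growth increments per year: 378 / 2 = 189 years.
A: 109.0 mm over 189 years gives 109.0 / 189 ≈ 0.577 mm per year.
For B, 53.1 / 0.577 = 92.03 years; at 2 growth increments per year that is 92.03 × 2 ≈ 184 growth increments.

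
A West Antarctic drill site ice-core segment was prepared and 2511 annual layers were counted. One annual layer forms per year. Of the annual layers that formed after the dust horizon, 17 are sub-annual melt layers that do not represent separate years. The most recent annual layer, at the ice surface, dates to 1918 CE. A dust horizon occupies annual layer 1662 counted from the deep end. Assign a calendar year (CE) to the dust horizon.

1086 CE

2511 − 1662 = 849 annual layers lie beyond the dust horizon toward the ice surface.
Excluding 17 false annual layers: 849 − 17 = 832.
1918 − 832 = 1086 CE.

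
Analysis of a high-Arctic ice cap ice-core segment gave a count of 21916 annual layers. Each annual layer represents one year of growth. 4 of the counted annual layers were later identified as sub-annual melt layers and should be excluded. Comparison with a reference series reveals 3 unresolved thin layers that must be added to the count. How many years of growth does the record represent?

Correcting the raw count gives 21916 − 4 + 3 = 21915 true annual layers.
With a one-to-one annual layer periodicity this is 21915 years.

21915 years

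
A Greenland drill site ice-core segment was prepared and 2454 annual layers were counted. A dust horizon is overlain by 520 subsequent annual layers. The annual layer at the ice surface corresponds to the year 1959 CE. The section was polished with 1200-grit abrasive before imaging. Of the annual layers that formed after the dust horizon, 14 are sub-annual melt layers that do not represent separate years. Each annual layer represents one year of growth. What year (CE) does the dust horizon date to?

There are 520 annual layers younger than the dust horizon.
520 − 14 false = 506 true annual layers after the dust horizon.
Counting back 506 years from 1959 CE places the dust horizon in 1959 − 506 = 1453 CE.

1453 CE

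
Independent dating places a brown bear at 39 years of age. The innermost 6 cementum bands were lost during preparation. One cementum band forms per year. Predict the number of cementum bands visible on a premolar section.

Expected cementum bands over 39 years: 39.
39 − 6 missed = 33 cementum bands expected in the prepared section.

33 cementum bands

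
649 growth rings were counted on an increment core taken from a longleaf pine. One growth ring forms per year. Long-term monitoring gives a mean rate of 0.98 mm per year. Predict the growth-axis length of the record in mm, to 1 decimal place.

636.0 mm

649 years of growth are recorded.
Predicted length = 0.98 mm/year × 649 years = 636.0 mm.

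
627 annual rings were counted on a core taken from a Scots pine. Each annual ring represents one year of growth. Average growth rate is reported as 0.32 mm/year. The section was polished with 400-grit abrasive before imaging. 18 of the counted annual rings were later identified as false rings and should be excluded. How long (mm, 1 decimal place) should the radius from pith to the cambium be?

194.9 mm

Adjusted count: 627 − 18 = 609 annual rings.
Length ≈ 0.32 × 609 = 194.9 mm.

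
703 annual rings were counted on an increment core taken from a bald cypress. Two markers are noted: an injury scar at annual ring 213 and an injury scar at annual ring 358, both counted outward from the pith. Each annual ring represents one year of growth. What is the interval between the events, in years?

145 yr

Separation: 358 − 213 = 145 annual rings.
One annual ring per year makes the interval 145 years.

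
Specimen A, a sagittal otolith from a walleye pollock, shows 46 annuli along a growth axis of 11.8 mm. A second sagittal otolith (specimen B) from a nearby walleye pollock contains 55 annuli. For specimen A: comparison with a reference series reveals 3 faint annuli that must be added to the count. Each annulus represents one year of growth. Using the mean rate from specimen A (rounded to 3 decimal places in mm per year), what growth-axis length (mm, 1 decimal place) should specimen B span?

13.3 mm

Specimen A: true annulus count = 46 + 3 = 49.
A: Mean rate = 11.8 mm / 49 years ≈ 0.241 mm per year.
For B, 0.241 mm/year × 55 years = 13.3 mm.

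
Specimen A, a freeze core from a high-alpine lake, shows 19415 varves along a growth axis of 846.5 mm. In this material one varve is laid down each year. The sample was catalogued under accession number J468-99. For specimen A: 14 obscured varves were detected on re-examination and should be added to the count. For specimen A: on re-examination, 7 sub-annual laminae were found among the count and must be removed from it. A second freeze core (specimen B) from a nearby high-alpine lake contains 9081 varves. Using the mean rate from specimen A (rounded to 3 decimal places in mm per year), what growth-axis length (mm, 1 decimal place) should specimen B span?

Specimen A: adjusted count: 19415 − 7 + 14 = 19422 varves.
A: 846.5 mm over 19422 years gives 846.5 / 19422 ≈ 0.044 mm/year.
For B, 0.044 mm/year × 9081 years = 399.6 mm.

399.6 mm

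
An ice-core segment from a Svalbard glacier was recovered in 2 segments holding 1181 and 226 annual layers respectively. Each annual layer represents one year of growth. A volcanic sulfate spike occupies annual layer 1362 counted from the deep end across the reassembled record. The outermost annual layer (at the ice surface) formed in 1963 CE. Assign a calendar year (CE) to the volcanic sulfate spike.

Total annual layers = 1181 + 226 = 1407.
1407 − 1362 = 45 annual layers lie beyond the volcanic sulfate spike toward the ice surface.
The annual layer at the ice surface is 1963 CE, so the volcanic sulfate spike dates to 1963 − 45 = 1918 CE.

1918 CE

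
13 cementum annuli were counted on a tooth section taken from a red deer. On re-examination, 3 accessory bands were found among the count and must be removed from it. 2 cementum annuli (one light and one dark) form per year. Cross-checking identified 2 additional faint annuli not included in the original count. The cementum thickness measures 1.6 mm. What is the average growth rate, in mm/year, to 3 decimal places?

0.267 mm/year

Adjusted count: 13 − 3 + 2 = 12 cementum annuli.
Dividing by 2 cementum annuli per year: 12 / 2 = 6 years.
1.6 mm over 6 years gives 1.6 / 6 ≈ 0.267 mm/year.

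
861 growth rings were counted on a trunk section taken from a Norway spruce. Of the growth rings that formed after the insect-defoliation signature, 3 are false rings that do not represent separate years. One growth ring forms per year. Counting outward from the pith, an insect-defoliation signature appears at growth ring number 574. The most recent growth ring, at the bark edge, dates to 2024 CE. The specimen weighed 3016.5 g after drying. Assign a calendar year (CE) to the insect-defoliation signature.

1740 CE

The insect-defoliation signature sits at growth ring 574 from the pith, so 861 − 574 = 287 growth rings formed after it.
287 − 3 false = 284 true growth rings after the insect-defoliation signature.
Counting back 284 years from 2024 CE places the insect-defoliation signature in 2024 − 284 = 1740 CE.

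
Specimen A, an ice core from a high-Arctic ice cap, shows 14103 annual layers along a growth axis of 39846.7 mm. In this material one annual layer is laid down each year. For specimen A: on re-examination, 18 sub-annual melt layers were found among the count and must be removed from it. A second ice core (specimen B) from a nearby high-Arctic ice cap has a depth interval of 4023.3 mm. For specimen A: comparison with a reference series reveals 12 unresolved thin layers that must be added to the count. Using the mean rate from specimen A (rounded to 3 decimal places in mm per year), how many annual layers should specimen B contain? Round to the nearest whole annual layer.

1423 annual layers

Specimen A: adjusted count: 14103 − 18 + 12 = 14097 annual layers.
A: Extension rate ≈ 39846.7 / 14097 = 2.827 mm per year.
Specimen B: 4023.3 mm / 2.827 mm per year = 1423.17 years ≈ 1423 annual layers.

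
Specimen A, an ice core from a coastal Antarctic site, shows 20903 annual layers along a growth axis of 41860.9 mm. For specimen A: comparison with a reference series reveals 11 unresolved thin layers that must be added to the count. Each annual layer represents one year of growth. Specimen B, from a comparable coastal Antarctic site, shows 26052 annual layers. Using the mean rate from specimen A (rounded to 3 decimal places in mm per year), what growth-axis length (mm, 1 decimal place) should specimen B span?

Specimen A: adjusted count: 20903 + 11 = 20914 annual layers.
A: 41860.9 mm over 20914 years gives 41860.9 / 20914 ≈ 2.002 mm/yr.
B's length ≈ 2.002 × 26052 = 52156.1 mm.

52156.1 mm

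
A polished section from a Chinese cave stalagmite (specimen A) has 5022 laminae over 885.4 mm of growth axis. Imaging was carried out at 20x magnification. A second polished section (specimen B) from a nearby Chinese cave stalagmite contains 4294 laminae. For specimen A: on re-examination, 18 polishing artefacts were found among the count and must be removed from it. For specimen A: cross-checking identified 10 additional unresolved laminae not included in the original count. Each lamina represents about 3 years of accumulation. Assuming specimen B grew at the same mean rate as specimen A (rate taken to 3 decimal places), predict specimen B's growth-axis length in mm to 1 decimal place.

760.0 mm

Specimen A: after corrections the count is 5022 − 18 + 10 = 5014 laminae.
Specimen A: 5014 laminae at 3 years each span 5014 × 3 = 15042 years.
A: Extension rate ≈ 885.4 / 15042 = 0.059 mm/year.
Specimen B: at 3 years per lamina, 4294 × 3 = 12882 years. B's length ≈ 0.059 × 12882 = 760.0 mm.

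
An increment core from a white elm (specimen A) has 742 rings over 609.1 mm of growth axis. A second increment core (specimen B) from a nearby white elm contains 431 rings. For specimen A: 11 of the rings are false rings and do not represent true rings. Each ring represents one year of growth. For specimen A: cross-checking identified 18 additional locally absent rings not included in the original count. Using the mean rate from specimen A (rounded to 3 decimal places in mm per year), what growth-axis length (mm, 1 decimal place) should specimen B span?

350.4 mm

Specimen A: correcting the raw count gives 742 − 11 + 18 = 749 true rings.
A: Extension rate ≈ 609.1 / 749 = 0.813 mm per year.
For B, 0.813 mm/year × 431 years = 350.4 mm.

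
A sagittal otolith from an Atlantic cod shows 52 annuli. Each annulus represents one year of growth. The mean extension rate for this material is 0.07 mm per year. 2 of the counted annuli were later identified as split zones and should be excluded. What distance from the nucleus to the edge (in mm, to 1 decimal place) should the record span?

3.5 mm

Correcting the raw count gives 52 − 2 = 50 true annuli.
50 years at 0.07 mm/year gives 0.07 × 50 = 3.5 mm.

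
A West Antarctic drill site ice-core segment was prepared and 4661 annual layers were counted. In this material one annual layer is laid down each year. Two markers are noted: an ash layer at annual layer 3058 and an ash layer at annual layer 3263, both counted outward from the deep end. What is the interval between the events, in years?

Separation: 3263 − 3058 = 205 annual layers.
That is 205 years at one annual layer per year.

205 years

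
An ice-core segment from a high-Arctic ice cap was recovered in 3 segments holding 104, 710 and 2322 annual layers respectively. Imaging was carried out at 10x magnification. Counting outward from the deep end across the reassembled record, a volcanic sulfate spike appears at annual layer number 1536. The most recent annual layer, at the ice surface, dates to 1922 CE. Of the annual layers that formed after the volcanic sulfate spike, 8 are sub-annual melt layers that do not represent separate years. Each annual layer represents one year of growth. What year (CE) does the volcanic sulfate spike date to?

330 CE

Total annual layers = 104 + 710 + 2322 = 3136.
The volcanic sulfate spike sits at annual layer 1536 from the deep end, so 3136 − 1536 = 1600 annual layers formed after it.
Removing the 8 false annual layers leaves 1600 − 8 = 1592 true annual layers beyond the volcanic sulfate spike.
The annual layer at the ice surface is 1922 CE, so the volcanic sulfate spike dates to 1922 − 1592 = 330 CE.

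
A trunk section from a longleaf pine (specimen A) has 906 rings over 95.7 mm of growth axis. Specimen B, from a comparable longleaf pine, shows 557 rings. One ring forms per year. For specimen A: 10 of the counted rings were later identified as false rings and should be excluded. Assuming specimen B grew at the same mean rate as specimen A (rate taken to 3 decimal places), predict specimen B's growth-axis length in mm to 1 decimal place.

59.6 mm

Specimen A: true ring count = 906 − 10 = 896.
A: Mean rate = 95.7 mm / 896 years ≈ 0.107 mm per year.
Length of B = 0.107 × 557 = 59.6 mm.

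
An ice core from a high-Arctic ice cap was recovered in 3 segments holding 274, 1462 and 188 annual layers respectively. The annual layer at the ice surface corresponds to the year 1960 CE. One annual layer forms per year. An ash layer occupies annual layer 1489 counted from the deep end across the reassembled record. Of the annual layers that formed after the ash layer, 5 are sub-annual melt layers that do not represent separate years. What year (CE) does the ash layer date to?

1530 CE

Total annual layers = 274 + 1462 + 188 = 1924.
Between annual layer 1489 and the ice surface there are 1924 − 1489 = 435 annual layers.
435 − 5 false = 430 true annual layers after the ash layer.
Counting back 430 years from 1960 CE places the ash layer in 1960 − 430 = 1530 CE.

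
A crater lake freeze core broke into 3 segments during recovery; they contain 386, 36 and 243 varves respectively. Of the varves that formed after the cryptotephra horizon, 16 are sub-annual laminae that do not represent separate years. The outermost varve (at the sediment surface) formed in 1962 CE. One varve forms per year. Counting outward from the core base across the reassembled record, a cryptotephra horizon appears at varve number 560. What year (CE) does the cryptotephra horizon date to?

1873 CE

Total varves = 386 + 36 + 243 = 665.
Between varve 560 and the sediment surface there are 665 − 560 = 105 varves.
105 − 16 false = 89 true varves after the cryptotephra horizon.
The varve at the sediment surface is 1962 CE, so the cryptotephra horizon dates to 1962 − 89 = 1873 CE.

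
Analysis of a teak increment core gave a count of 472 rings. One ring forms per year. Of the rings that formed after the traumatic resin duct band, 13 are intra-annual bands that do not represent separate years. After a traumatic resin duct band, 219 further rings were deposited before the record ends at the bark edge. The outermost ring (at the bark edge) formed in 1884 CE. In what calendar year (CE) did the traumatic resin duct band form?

There are 219 rings younger than the traumatic resin duct band.
Excluding 13 false rings: 219 − 13 = 206.
The ring at the bark edge is 1884 CE, so the traumatic resin duct band dates to 1884 − 206 = 1678 CE.

1678 CE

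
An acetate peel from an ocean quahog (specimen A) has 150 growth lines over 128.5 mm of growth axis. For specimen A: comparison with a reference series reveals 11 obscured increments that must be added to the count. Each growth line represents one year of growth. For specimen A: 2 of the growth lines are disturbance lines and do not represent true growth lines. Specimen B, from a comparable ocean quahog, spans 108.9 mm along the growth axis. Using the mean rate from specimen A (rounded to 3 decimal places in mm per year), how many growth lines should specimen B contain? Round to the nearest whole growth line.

Specimen A: after corrections the count is 150 − 2 + 11 = 159 growth lines.
A: Mean rate = 128.5 mm / 159 years ≈ 0.808 mm per year.
Specimen B: 108.9 mm / 0.808 mm per year = 134.78 years ≈ 135 growth lines.

135 growth lines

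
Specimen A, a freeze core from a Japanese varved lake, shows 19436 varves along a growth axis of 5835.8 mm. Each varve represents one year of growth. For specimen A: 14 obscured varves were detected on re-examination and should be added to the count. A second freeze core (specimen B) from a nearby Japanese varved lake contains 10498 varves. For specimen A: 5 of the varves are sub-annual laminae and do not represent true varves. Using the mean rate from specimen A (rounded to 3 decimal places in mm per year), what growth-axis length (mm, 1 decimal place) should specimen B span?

Specimen A: true varve count = 19436 − 5 + 14 = 19445.
A: Mean rate = 5835.8 mm / 19445 years ≈ 0.300 mm per year.
For B, 0.300 mm/year × 10498 years = 3149.4 mm.

3149.4 mm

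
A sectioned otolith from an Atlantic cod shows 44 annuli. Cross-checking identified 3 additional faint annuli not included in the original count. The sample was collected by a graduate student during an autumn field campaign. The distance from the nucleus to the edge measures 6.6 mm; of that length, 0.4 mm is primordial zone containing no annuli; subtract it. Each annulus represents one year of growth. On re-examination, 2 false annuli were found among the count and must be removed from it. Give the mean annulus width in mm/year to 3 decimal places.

0.138 mm/year

True annulus count = 44 − 2 + 3 = 45.
Net length = 6.6 − 0.4 = 6.2 mm.
Extension rate ≈ 6.2 / 45 = 0.138 mm/year.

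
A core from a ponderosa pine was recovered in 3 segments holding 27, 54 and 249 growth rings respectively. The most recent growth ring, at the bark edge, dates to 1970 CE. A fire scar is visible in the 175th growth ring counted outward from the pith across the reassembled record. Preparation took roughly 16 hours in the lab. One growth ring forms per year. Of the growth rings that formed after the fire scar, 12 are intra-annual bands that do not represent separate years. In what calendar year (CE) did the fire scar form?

1827 CE

Total growth rings = 27 + 54 + 249 = 330.
330 − 175 = 155 growth rings lie beyond the fire scar toward the bark edge.
Removing the 12 false growth rings leaves 155 − 12 = 143 true growth rings beyond the fire scar.
Counting back 143 years from 1970 CE places the fire scar in 1970 − 143 = 1827 CE.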